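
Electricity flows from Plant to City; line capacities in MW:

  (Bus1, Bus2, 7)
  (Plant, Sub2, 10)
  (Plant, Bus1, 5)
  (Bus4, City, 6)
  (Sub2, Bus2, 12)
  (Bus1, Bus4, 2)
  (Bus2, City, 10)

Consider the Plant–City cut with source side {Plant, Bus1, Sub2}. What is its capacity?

21

Edges leaving {Plant, Bus1, Sub2}: Bus1→Bus2 (7), Bus1→Bus4 (2), Sub2→Bus2 (12).
Cut capacity = 7 + 2 + 12 = 21.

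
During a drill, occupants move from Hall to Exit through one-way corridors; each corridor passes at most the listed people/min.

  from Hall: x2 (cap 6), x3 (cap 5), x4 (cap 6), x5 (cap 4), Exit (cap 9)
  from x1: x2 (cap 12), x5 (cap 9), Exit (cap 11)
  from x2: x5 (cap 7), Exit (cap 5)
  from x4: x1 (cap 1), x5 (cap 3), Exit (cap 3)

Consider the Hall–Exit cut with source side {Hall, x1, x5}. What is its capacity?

49

Edges leaving {Hall, x1, x5}: Hall→x2 (6), Hall→x3 (5), Hall→x4 (6), Hall→Exit (9), x1→x2 (12), x1→Exit (11).
Cut capacity = 6 + 5 + 6 + 9 + 12 + 11 = 49.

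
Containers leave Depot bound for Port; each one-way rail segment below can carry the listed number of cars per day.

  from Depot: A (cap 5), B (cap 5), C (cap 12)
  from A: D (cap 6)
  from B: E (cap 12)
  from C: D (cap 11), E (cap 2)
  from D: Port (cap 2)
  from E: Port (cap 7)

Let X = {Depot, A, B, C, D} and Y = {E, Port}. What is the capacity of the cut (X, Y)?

16

Edges leaving {Depot, A, B, C, D}: B→E (12), C→E (2), D→Port (2).
Cut capacity = 12 + 2 + 2 = 16.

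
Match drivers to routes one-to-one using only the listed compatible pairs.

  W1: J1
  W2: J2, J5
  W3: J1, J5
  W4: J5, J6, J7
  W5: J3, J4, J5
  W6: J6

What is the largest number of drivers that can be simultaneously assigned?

Unit-capacity flow: source→left, listed edges, right→sink; max matching = max flow.
Augmenting path W1→J1 (+1); matched 1.
Augmenting path W2→J2 (+1); matched 2.
Augmenting path W3→J5 (+1); matched 3.
Augmenting path W4→J6 (+1); matched 4.
Augmenting path W5→J3 (+1); matched 5.
Augmenting path W6→J6→W4→J7 (+1); matched 6.
No augmenting path remains; maximum matching = 6.
König certificate: {W1, W2, W3, W4, W5, W6} is a vertex cover of size 6 (every listed pair touches it), so no matching can be larger.

6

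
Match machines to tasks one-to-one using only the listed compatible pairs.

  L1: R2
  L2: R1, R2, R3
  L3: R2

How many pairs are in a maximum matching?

Unit-capacity flow: source→left, listed edges, right→sink; max matching = max flow.
Augmenting path L1→R2 (+1); matched 1.
Augmenting path L2→R1 (+1); matched 2.
No augmenting path remains; maximum matching = 2.
König certificate: {L2, R2} is a vertex cover of size 2 (every listed pair touches it), so no matching can be larger.

2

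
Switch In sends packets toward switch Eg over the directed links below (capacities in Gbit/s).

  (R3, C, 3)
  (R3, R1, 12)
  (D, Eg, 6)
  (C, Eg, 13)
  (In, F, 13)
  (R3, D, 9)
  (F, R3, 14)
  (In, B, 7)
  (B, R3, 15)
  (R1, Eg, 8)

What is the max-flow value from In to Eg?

17

Augment In→F→R3→C→Eg: bottleneck 3, flow now 3.
Augment In→F→R3→R1→Eg: bottleneck 8, flow now 11.
Augment In→F→R3→D→Eg: bottleneck 2, flow now 13.
Augment In→B→R3→D→Eg: bottleneck 4, flow now 17.
No augmenting path remains; maximum flow = 17.
In the residual graph, reachable from In: {In, F, B, R3, R1, D}.
Min-cut edges: R3→C (3), R1→Eg (8), D→Eg (6); capacity 3 + 8 + 6 = 17.
This cut is saturated, so no flow can exceed 17.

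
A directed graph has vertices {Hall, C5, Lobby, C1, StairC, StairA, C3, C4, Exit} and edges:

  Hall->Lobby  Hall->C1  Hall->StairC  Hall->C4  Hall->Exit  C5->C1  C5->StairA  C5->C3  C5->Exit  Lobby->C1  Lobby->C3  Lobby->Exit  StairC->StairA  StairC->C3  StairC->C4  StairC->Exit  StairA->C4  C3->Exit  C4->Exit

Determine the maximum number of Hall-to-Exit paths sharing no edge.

Assign every edge capacity 1; by Menger, the answer equals the max flow.
Path Hall→Exit (+1); total 1.
Path Hall→Lobby→Exit (+1); total 2.
Path Hall→StairC→Exit (+1); total 3.
Path Hall→C4→Exit (+1); total 4.
No residual Hall→Exit path; max flow = 4.
Certifying cut of size 4: {Hall→C4, Hall→Exit, Hall→Lobby, Hall→StairC}.

4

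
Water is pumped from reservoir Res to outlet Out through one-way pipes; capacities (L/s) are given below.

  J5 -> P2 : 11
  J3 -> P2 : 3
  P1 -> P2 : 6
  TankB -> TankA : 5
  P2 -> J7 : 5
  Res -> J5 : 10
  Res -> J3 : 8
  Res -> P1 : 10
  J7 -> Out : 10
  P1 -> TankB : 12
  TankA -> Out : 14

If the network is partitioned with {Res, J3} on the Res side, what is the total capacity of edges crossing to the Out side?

23

Edges leaving {Res, J3}: Res→P1 (10), Res→J5 (10), J3→P2 (3).
Cut capacity = 10 + 10 + 3 = 23.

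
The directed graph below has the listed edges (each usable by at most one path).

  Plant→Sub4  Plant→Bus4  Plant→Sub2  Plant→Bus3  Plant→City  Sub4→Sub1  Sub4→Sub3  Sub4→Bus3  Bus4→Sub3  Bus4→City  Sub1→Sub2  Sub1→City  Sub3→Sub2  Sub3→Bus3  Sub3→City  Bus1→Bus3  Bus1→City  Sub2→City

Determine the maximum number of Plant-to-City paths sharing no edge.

Assign every edge capacity 1; by Menger, the answer equals the max flow.
Path Plant→City (+1); total 1.
Path Plant→Bus4→City (+1); total 2.
Path Plant→Sub2→City (+1); total 3.
Path Plant→Sub4→Sub1→City (+1); total 4.
No residual Plant→City path; max flow = 4.
Certifying cut of size 4: {Plant→Bus4, Plant→City, Plant→Sub2, Plant→Sub4}.

4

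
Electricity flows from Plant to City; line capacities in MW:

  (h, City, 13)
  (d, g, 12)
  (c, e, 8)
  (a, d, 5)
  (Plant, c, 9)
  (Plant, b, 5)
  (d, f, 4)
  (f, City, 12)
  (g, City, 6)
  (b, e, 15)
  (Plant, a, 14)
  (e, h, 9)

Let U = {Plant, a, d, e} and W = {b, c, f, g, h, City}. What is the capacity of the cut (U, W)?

Edges leaving {Plant, a, d, e}: Plant→b (5), Plant→c (9), d→f (4), d→g (12), e→h (9).
Cut capacity = 5 + 9 + 4 + 12 + 9 = 39.

39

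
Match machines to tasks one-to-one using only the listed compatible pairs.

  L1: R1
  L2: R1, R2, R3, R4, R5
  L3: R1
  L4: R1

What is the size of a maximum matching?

Unit-capacity flow: source→left, listed edges, right→sink; max matching = max flow.
Augmenting path L1→R1 (+1); matched 1.
Augmenting path L2→R2 (+1); matched 2.
No augmenting path remains; maximum matching = 2.
König certificate: {L2, R1} is a vertex cover of size 2 (every listed pair touches it), so no matching can be larger.

2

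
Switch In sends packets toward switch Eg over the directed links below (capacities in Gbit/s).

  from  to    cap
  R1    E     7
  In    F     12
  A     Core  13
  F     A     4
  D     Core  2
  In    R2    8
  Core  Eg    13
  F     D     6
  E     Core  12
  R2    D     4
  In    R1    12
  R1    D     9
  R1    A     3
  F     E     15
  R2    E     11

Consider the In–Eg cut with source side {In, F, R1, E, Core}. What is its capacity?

Edges leaving {In, F, R1, E, Core}: In→R2 (8), F→A (4), F→D (6), R1→A (3), R1→D (9), Core→Eg (13).
Cut capacity = 8 + 4 + 6 + 3 + 9 + 13 = 43.

43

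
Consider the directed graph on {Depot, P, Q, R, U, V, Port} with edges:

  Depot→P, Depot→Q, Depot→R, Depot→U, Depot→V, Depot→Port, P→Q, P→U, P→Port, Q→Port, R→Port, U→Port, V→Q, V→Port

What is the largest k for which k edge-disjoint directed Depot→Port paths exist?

6

Assign every edge capacity 1; by Menger, the answer equals the max flow.
Path Depot→Port (+1); total 1.
Path Depot→P→Port (+1); total 2.
Path Depot→Q→Port (+1); total 3.
Path Depot→R→Port (+1); total 4.
Path Depot→U→Port (+1); total 5.
Path Depot→V→Port (+1); total 6.
No residual Depot→Port path; max flow = 6.
Certifying cut of size 6: {Depot→P, Depot→Port, Depot→Q, Depot→R, Depot→U, Depot→V}.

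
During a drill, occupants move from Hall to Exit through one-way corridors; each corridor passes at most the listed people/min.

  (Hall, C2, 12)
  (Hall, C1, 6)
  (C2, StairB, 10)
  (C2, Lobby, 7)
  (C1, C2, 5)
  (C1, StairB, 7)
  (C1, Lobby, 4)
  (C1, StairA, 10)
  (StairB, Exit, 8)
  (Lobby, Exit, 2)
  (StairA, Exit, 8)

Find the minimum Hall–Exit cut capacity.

Augment Hall→C2→StairB→Exit: bottleneck 8, flow now 8.
Augment Hall→C2→Lobby→Exit: bottleneck 2, flow now 10.
Augment Hall→C1→StairA→Exit: bottleneck 6, flow now 16.
No augmenting path remains; maximum flow = 16.
By max-flow min-cut, the minimum cut capacity equals the max flow.
In the residual graph, reachable from Hall: {Hall, C2, StairB, Lobby}.
Min-cut edges: Hall→C1 (6), StairB→Exit (8), Lobby→Exit (2); capacity 6 + 8 + 2 = 16.

16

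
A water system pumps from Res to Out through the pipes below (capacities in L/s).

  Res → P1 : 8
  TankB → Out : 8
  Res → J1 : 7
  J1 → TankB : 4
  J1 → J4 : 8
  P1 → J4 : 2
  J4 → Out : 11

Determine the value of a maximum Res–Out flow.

Augment Res→J1→TankB→Out: bottleneck 4, flow now 4.
Augment Res→J1→J4→Out: bottleneck 3, flow now 7.
Augment Res→P1→J4→Out: bottleneck 2, flow now 9.
No augmenting path remains; maximum flow = 9.
In the residual graph, reachable from Res: {Res, P1}.
Min-cut edges: Res→J1 (7), P1→J4 (2); capacity 7 + 2 = 9.
This cut is saturated, so no flow can exceed 9.

9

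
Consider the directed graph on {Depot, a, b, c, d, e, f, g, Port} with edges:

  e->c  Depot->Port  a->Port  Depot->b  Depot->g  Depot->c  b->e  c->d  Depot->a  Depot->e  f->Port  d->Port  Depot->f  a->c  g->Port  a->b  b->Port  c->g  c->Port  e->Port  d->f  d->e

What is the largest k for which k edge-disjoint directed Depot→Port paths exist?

7

Assign every edge capacity 1; by Menger, the answer equals the max flow.
Path Depot→Port (+1); total 1.
Path Depot→a→Port (+1); total 2.
Path Depot→b→Port (+1); total 3.
Path Depot→c→Port (+1); total 4.
Path Depot→e→Port (+1); total 5.
Path Depot→f→Port (+1); total 6.
Path Depot→g→Port (+1); total 7.
No residual Depot→Port path; max flow = 7.
Certifying cut of size 7: {Depot→Port, Depot→a, Depot→b, Depot→c, Depot→e, Depot→f, Depot→g}.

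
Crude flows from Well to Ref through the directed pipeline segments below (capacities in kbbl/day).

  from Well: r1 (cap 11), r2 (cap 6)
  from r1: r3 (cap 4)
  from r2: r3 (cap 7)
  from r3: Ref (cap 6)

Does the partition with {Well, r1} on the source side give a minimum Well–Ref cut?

No — its capacity is 10, but the minimum cut has capacity 6.

Given cut capacity: 6 + 4 = 10.
Augment Well→r1→r3→Ref: bottleneck 4, flow now 4.
Augment Well→r2→r3→Ref: bottleneck 2, flow now 6.
No augmenting path remains; maximum flow = 6.
In the residual graph, reachable from Well: {Well, r1, r2, r3}.
Min-cut edges: r3→Ref (6); capacity 6 = 6.
Cut capacity 10 exceeds the max flow 6, so it is not minimum.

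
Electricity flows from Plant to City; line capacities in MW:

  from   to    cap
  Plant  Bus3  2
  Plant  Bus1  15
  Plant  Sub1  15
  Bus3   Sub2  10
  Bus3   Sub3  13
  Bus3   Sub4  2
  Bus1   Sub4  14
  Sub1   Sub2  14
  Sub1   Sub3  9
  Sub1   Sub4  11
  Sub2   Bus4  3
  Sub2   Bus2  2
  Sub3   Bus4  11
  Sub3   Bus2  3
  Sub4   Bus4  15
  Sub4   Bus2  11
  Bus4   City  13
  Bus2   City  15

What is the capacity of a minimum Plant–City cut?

Augment Plant→Bus3→Sub2→Bus4→City: bottleneck 2, flow now 2.
Augment Plant→Bus1→Sub4→Bus4→City: bottleneck 11, flow now 13.
Augment Plant→Bus1→Sub4→Bus2→City: bottleneck 3, flow now 16.
Augment Plant→Sub1→Sub2→Bus2→City: bottleneck 2, flow now 18.
Augment Plant→Sub1→Sub3→Bus2→City: bottleneck 3, flow now 21.
Augment Plant→Sub1→Sub4→Bus2→City: bottleneck 7, flow now 28.
No augmenting path remains; maximum flow = 28.
By max-flow min-cut, the minimum cut capacity equals the max flow.
In the residual graph, reachable from Plant: {Plant, Bus3, Bus1, Sub1, Sub2, Sub3, Sub4, Bus4, Bus2}.
Min-cut edges: Bus4→City (13), Bus2→City (15); capacity 13 + 15 = 28.

28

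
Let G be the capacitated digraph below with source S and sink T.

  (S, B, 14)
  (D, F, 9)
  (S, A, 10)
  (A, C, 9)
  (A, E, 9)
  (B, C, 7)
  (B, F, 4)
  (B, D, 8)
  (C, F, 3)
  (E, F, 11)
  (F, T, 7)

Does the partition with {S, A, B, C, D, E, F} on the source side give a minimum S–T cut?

Given cut capacity: 7 = 7.
Augment S→B→F→T: bottleneck 4, flow now 4.
Augment S→A→C→F→T: bottleneck 3, flow now 7.
No augmenting path remains; maximum flow = 7.
Cut capacity 7 equals the max flow, so it is a minimum cut.

Yes — it is a minimum cut (capacity 7).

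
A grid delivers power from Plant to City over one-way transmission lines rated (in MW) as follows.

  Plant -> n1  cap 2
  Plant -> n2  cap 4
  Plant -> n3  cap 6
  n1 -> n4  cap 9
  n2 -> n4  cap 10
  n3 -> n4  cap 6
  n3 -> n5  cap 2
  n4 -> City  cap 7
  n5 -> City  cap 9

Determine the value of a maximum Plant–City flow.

Augment Plant→n1→n4→City: bottleneck 2, flow now 2.
Augment Plant→n2→n4→City: bottleneck 4, flow now 6.
Augment Plant→n3→n4→City: bottleneck 1, flow now 7.
Augment Plant→n3→n5→City: bottleneck 2, flow now 9.
No augmenting path remains; maximum flow = 9.
In the residual graph, reachable from Plant: {Plant, n1, n2, n3, n4}.
Min-cut edges: n3→n5 (2), n4→City (7); capacity 2 + 7 = 9.
This cut is saturated, so no flow can exceed 9.

9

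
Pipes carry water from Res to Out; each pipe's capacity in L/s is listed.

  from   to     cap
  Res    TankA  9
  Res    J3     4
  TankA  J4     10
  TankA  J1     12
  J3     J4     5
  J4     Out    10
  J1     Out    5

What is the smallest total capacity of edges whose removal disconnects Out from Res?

13

Augment Res→TankA→J4→Out: bottleneck 9, flow now 9.
Augment Res→J3→J4→Out: bottleneck 1, flow now 10.
Augment Res→J3→J4→TankA→J1→Out: bottleneck 3, flow now 13. (uses reverse residual edge)
No augmenting path remains; maximum flow = 13.
By max-flow min-cut, the minimum cut capacity equals the max flow.
In the residual graph, reachable from Res: {Res}.
Min-cut edges: Res→TankA (9), Res→J3 (4); capacity 9 + 4 = 13.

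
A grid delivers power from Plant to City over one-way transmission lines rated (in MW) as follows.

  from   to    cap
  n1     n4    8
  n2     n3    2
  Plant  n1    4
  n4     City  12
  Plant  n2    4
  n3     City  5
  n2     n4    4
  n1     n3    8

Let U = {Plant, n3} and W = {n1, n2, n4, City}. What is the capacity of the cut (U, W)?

Edges leaving {Plant, n3}: Plant→n1 (4), Plant→n2 (4), n3→City (5).
Cut capacity = 4 + 4 + 5 = 13.

13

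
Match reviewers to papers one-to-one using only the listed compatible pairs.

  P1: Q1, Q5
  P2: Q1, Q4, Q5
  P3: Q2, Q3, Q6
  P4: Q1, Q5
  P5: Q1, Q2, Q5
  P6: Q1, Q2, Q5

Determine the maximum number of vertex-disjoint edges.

5

Unit-capacity flow: source→left, listed edges, right→sink; max matching = max flow.
Augmenting path P1→Q1 (+1); matched 1.
Augmenting path P2→Q4 (+1); matched 2.
Augmenting path P3→Q2 (+1); matched 3.
Augmenting path P4→Q5 (+1); matched 4.
Augmenting path P5→Q2→P3→Q3 (+1); matched 5.
No augmenting path remains; maximum matching = 5.
König certificate: {P2, P3, Q1, Q2, Q5} is a vertex cover of size 5 (every listed pair touches it), so no matching can be larger.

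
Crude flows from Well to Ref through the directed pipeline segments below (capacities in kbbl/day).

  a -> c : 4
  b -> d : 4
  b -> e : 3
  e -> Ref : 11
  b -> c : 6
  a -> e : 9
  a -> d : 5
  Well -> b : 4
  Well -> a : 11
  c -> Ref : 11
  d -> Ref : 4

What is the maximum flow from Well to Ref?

15

Augment Well→a→c→Ref: bottleneck 4, flow now 4.
Augment Well→a→d→Ref: bottleneck 4, flow now 8.
Augment Well→a→e→Ref: bottleneck 3, flow now 11.
Augment Well→b→c→Ref: bottleneck 4, flow now 15.
No augmenting path remains; maximum flow = 15.
In the residual graph, reachable from Well: {Well}.
Min-cut edges: Well→a (11), Well→b (4); capacity 11 + 4 = 15.
This cut is saturated, so no flow can exceed 15.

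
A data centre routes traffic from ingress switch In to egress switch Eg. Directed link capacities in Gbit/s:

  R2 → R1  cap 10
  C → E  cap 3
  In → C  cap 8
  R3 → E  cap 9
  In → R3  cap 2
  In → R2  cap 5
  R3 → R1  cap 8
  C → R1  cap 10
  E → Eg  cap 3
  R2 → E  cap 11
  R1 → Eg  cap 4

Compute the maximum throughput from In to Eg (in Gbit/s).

Augment In→R2→R1→Eg: bottleneck 4, flow now 4.
Augment In→R2→E→Eg: bottleneck 1, flow now 5.
Augment In→R3→E→Eg: bottleneck 2, flow now 7.
No augmenting path remains; maximum flow = 7.
In the residual graph, reachable from In: {In, R2, R3, C, R1, E}.
Min-cut edges: R1→Eg (4), E→Eg (3); capacity 4 + 3 = 7.
This cut is saturated, so no flow can exceed 7.

7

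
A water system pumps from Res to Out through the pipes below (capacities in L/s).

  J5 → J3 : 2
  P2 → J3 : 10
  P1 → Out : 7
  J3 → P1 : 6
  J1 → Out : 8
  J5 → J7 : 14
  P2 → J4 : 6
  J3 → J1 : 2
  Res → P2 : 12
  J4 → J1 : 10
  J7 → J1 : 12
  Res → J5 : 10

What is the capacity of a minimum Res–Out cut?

14

Augment Res→P2→J4→J1→Out: bottleneck 6, flow now 6.
Augment Res→P2→J3→J1→Out: bottleneck 2, flow now 8.
Augment Res→P2→J3→P1→Out: bottleneck 4, flow now 12.
Augment Res→J5→J3→P1→Out: bottleneck 2, flow now 14.
No augmenting path remains; maximum flow = 14.
By max-flow min-cut, the minimum cut capacity equals the max flow.
In the residual graph, reachable from Res: {Res, P2, J5, J4, J3, J7, J1}.
Min-cut edges: J3→P1 (6), J1→Out (8); capacity 6 + 8 = 14.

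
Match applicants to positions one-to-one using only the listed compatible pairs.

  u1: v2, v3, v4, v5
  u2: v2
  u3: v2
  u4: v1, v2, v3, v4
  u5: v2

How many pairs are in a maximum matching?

Unit-capacity flow: source→left, listed edges, right→sink; max matching = max flow.
Augmenting path u1→v2 (+1); matched 1.
Augmenting path u4→v1 (+1); matched 2.
Augmenting path u2→v2→u1→v3 (+1); matched 3.
No augmenting path remains; maximum matching = 3.
König certificate: {u1, u4, v2} is a vertex cover of size 3 (every listed pair touches it), so no matching can be larger.

3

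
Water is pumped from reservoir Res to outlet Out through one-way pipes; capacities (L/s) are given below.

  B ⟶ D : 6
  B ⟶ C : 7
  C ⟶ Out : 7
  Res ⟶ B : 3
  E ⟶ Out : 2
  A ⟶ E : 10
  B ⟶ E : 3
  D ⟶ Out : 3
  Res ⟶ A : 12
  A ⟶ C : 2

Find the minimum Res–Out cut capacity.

Augment Res→A→C→Out: bottleneck 2, flow now 2.
Augment Res→A→E→Out: bottleneck 2, flow now 4.
Augment Res→B→C→Out: bottleneck 3, flow now 7.
No augmenting path remains; maximum flow = 7.
By max-flow min-cut, the minimum cut capacity equals the max flow.
In the residual graph, reachable from Res: {Res, A, E}.
Min-cut edges: Res→B (3), A→C (2), E→Out (2); capacity 3 + 2 + 2 = 7.

7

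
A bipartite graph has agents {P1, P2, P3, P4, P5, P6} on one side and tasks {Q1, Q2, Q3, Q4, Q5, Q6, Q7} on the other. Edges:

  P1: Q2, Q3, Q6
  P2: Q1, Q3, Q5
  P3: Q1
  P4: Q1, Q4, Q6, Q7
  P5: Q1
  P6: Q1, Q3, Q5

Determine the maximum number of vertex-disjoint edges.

Unit-capacity flow: source→left, listed edges, right→sink; max matching = max flow.
Augmenting path P1→Q2 (+1); matched 1.
Augmenting path P2→Q1 (+1); matched 2.
Augmenting path P4→Q4 (+1); matched 3.
Augmenting path P6→Q3 (+1); matched 4.
Augmenting path P3→Q1→P2→Q5 (+1); matched 5.
No augmenting path remains; maximum matching = 5.
König certificate: {P1, P2, P4, P6, Q1} is a vertex cover of size 5 (every listed pair touches it), so no matching can be larger.

5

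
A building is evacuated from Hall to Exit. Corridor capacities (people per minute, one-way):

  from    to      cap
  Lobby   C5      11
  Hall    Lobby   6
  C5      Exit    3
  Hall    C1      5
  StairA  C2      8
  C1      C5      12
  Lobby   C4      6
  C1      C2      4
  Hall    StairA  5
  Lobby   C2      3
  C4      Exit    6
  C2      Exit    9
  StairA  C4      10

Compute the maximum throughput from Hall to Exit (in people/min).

16

Augment Hall→StairA→C2→Exit: bottleneck 5, flow now 5.
Augment Hall→C1→C2→Exit: bottleneck 4, flow now 9.
Augment Hall→C1→C5→Exit: bottleneck 1, flow now 10.
Augment Hall→Lobby→C5→Exit: bottleneck 2, flow now 12.
Augment Hall→Lobby→C4→Exit: bottleneck 4, flow now 16.
No augmenting path remains; maximum flow = 16.
In the residual graph, reachable from Hall: {Hall}.
Min-cut edges: Hall→StairA (5), Hall→C1 (5), Hall→Lobby (6); capacity 5 + 5 + 6 = 16.
This cut is saturated, so no flow can exceed 16.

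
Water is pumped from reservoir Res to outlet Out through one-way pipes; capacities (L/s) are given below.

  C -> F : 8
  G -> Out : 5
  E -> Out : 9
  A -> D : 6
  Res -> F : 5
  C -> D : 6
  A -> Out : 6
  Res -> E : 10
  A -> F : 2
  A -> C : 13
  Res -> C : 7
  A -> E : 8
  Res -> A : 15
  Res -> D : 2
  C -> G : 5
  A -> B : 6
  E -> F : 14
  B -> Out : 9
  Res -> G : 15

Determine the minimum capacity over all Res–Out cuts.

Augment Res→A→Out: bottleneck 6, flow now 6.
Augment Res→E→Out: bottleneck 9, flow now 15.
Augment Res→G→Out: bottleneck 5, flow now 20.
Augment Res→A→B→Out: bottleneck 6, flow now 26.
No augmenting path remains; maximum flow = 26.
By max-flow min-cut, the minimum cut capacity equals the max flow.
In the residual graph, reachable from Res: {Res, A, C, D, E, F, G}.
Min-cut edges: A→B (6), A→Out (6), E→Out (9), G→Out (5); capacity 6 + 6 + 9 + 5 = 26.

26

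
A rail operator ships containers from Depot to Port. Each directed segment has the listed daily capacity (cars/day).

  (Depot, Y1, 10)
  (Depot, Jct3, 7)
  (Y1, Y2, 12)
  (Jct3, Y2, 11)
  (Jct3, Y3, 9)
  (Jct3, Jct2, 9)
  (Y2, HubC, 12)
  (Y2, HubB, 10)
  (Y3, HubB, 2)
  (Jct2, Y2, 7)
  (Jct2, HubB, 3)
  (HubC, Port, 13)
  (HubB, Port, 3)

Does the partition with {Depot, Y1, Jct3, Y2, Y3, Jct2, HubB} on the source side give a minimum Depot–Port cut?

Yes — it is a minimum cut (capacity 15).

Given cut capacity: 12 + 3 = 15.
Augment Depot→Y1→Y2→HubC→Port: bottleneck 10, flow now 10.
Augment Depot→Jct3→Y2→HubC→Port: bottleneck 2, flow now 12.
Augment Depot→Jct3→Y2→HubB→Port: bottleneck 3, flow now 15.
No augmenting path remains; maximum flow = 15.
Cut capacity 15 equals the max flow, so it is a minimum cut.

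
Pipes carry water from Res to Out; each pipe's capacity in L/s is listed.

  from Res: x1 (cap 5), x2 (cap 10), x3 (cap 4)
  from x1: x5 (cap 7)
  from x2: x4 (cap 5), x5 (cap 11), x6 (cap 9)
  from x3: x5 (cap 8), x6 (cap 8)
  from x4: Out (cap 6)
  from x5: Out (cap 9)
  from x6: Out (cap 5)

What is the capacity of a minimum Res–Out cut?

19

Augment Res→x1→x5→Out: bottleneck 5, flow now 5.
Augment Res→x2→x4→Out: bottleneck 5, flow now 10.
Augment Res→x2→x5→Out: bottleneck 4, flow now 14.
Augment Res→x2→x6→Out: bottleneck 1, flow now 15.
Augment Res→x3→x6→Out: bottleneck 4, flow now 19.
No augmenting path remains; maximum flow = 19.
By max-flow min-cut, the minimum cut capacity equals the max flow.
In the residual graph, reachable from Res: {Res}.
Min-cut edges: Res→x1 (5), Res→x2 (10), Res→x3 (4); capacity 5 + 10 + 4 = 19.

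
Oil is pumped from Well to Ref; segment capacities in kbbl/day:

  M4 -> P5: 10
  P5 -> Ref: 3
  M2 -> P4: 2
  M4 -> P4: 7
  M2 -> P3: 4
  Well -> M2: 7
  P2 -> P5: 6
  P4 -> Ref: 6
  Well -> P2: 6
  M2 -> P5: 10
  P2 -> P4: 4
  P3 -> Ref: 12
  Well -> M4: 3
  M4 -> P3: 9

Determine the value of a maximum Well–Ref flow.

16

Augment Well→P2→P5→Ref: bottleneck 3, flow now 3.
Augment Well→P2→P4→Ref: bottleneck 3, flow now 6.
Augment Well→M4→P3→Ref: bottleneck 3, flow now 9.
Augment Well→M2→P3→Ref: bottleneck 4, flow now 13.
Augment Well→M2→P4→Ref: bottleneck 2, flow now 15.
Augment Well→M2→P5→P2→P4→Ref: bottleneck 1, flow now 16. (uses reverse residual edge)
No augmenting path remains; maximum flow = 16.
In the residual graph, reachable from Well: {Well}.
Min-cut edges: Well→P2 (6), Well→M4 (3), Well→M2 (7); capacity 6 + 3 + 7 = 16.
This cut is saturated, so no flow can exceed 16.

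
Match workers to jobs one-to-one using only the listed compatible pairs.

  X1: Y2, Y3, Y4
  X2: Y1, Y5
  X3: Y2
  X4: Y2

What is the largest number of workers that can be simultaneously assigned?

Unit-capacity flow: source→left, listed edges, right→sink; max matching = max flow.
Augmenting path X1→Y2 (+1); matched 1.
Augmenting path X2→Y1 (+1); matched 2.
Augmenting path X3→Y2→X1→Y3 (+1); matched 3.
No augmenting path remains; maximum matching = 3.
König certificate: {X1, X2, Y2} is a vertex cover of size 3 (every listed pair touches it), so no matching can be larger.

3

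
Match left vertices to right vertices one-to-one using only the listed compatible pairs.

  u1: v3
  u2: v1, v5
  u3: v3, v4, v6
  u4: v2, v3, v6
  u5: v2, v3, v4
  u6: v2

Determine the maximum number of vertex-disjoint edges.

5

Unit-capacity flow: source→left, listed edges, right→sink; max matching = max flow.
Augmenting path u1→v3 (+1); matched 1.
Augmenting path u2→v1 (+1); matched 2.
Augmenting path u3→v4 (+1); matched 3.
Augmenting path u4→v2 (+1); matched 4.
Augmenting path u5→v2→u4→v6 (+1); matched 5.
No augmenting path remains; maximum matching = 5.
König certificate: {u2, v2, v3, v4, v6} is a vertex cover of size 5 (every listed pair touches it), so no matching can be larger.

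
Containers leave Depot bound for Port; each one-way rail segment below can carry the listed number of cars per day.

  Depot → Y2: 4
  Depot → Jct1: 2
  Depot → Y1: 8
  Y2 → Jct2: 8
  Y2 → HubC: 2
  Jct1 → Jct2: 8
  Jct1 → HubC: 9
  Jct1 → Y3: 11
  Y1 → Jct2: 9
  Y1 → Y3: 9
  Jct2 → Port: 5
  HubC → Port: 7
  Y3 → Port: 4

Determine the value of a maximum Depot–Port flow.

13

Augment Depot→Y2→Jct2→Port: bottleneck 4, flow now 4.
Augment Depot→Jct1→Jct2→Port: bottleneck 1, flow now 5.
Augment Depot→Jct1→HubC→Port: bottleneck 1, flow now 6.
Augment Depot→Y1→Y3→Port: bottleneck 4, flow now 10.
Augment Depot→Y1→Jct2→Y2→HubC→Port: bottleneck 2, flow now 12. (uses reverse residual edge)
Augment Depot→Y1→Jct2→Jct1→HubC→Port: bottleneck 1, flow now 13. (uses reverse residual edge)
No augmenting path remains; maximum flow = 13.
In the residual graph, reachable from Depot: {Depot, Y2, Y1, Jct2, Y3}.
Min-cut edges: Depot→Jct1 (2), Y2→HubC (2), Jct2→Port (5), Y3→Port (4); capacity 2 + 2 + 5 + 4 = 13.
This cut is saturated, so no flow can exceed 13.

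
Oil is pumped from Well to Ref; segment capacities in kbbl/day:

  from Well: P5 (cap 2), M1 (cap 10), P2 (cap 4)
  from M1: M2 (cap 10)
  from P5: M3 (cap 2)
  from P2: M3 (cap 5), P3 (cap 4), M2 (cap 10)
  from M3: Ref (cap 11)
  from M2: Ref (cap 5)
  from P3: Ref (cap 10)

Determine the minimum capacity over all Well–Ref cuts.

11

Augment Well→M1→M2→Ref: bottleneck 5, flow now 5.
Augment Well→P5→M3→Ref: bottleneck 2, flow now 7.
Augment Well→P2→M3→Ref: bottleneck 4, flow now 11.
No augmenting path remains; maximum flow = 11.
By max-flow min-cut, the minimum cut capacity equals the max flow.
In the residual graph, reachable from Well: {Well, M1, M2}.
Min-cut edges: Well→P5 (2), Well→P2 (4), M2→Ref (5); capacity 2 + 4 + 5 = 11.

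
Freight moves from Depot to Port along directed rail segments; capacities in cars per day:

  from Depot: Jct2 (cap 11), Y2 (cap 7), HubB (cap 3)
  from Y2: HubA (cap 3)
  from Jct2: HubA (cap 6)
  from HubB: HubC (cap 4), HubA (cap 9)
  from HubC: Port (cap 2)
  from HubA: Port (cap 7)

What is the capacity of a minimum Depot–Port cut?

Augment Depot→Y2→HubA→Port: bottleneck 3, flow now 3.
Augment Depot→Jct2→HubA→Port: bottleneck 4, flow now 7.
Augment Depot→HubB→HubC→Port: bottleneck 2, flow now 9.
No augmenting path remains; maximum flow = 9.
By max-flow min-cut, the minimum cut capacity equals the max flow.
In the residual graph, reachable from Depot: {Depot, Y2, Jct2, HubB, HubC, HubA}.
Min-cut edges: HubC→Port (2), HubA→Port (7); capacity 2 + 7 = 9.

9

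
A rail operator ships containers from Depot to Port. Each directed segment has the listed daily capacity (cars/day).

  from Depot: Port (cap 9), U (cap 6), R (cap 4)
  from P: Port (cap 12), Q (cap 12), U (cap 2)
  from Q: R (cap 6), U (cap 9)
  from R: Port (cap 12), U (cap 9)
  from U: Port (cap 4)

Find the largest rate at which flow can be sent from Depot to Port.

17

Augment Depot→Port: bottleneck 9, flow now 9.
Augment Depot→R→Port: bottleneck 4, flow now 13.
Augment Depot→U→Port: bottleneck 4, flow now 17.
No augmenting path remains; maximum flow = 17.
In the residual graph, reachable from Depot: {Depot, U}.
Min-cut edges: Depot→R (4), Depot→Port (9), U→Port (4); capacity 4 + 9 + 4 = 17.
This cut is saturated, so no flow can exceed 17.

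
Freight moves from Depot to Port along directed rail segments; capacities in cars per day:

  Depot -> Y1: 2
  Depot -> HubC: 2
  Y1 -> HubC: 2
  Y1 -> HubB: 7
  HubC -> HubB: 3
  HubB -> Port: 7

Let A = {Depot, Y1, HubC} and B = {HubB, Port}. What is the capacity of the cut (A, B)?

10

Edges leaving {Depot, Y1, HubC}: Y1→HubB (7), HubC→HubB (3).
Cut capacity = 7 + 3 = 10.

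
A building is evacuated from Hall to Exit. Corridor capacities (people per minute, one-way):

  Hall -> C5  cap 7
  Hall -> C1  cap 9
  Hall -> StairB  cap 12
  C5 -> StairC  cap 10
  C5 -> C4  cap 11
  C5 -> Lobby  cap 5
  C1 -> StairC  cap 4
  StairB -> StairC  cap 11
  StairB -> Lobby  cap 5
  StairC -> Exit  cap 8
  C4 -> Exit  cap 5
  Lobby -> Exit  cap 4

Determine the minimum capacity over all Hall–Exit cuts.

17

Augment Hall→C5→StairC→Exit: bottleneck 7, flow now 7.
Augment Hall→C1→StairC→Exit: bottleneck 1, flow now 8.
Augment Hall→StairB→Lobby→Exit: bottleneck 4, flow now 12.
Augment Hall→C1→StairC→C5→C4→Exit: bottleneck 3, flow now 15. (uses reverse residual edge)
Augment Hall→StairB→StairC→C5→C4→Exit: bottleneck 2, flow now 17. (uses reverse residual edge)
No augmenting path remains; maximum flow = 17.
By max-flow min-cut, the minimum cut capacity equals the max flow.
In the residual graph, reachable from Hall: {Hall, C5, C1, StairB, StairC, C4, Lobby}.
Min-cut edges: StairC→Exit (8), C4→Exit (5), Lobby→Exit (4); capacity 8 + 5 + 4 = 17.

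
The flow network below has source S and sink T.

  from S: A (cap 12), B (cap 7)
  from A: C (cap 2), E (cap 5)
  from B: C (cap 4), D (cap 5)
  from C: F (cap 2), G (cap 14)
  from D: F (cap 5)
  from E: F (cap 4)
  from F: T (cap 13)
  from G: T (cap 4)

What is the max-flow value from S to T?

Augment S→A→C→F→T: bottleneck 2, flow now 2.
Augment S→A→E→F→T: bottleneck 4, flow now 6.
Augment S→B→C→G→T: bottleneck 4, flow now 10.
Augment S→B→D→F→T: bottleneck 3, flow now 13.
No augmenting path remains; maximum flow = 13.
In the residual graph, reachable from S: {S, A, E}.
Min-cut edges: S→B (7), A→C (2), E→F (4); capacity 7 + 2 + 4 = 13.
This cut is saturated, so no flow can exceed 13.

13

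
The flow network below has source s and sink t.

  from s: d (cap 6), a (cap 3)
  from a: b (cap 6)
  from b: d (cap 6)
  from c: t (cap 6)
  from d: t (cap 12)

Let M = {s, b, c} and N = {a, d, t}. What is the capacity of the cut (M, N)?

Edges leaving {s, b, c}: s→a (3), s→d (6), b→d (6), c→t (6).
Cut capacity = 3 + 6 + 6 + 6 = 21.

21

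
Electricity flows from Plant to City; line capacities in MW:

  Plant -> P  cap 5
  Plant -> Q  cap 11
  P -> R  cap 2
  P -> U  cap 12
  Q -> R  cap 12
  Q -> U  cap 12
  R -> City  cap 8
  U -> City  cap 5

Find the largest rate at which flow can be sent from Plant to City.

13

Augment Plant→P→R→City: bottleneck 2, flow now 2.
Augment Plant→P→U→City: bottleneck 3, flow now 5.
Augment Plant→Q→R→City: bottleneck 6, flow now 11.
Augment Plant→Q→U→City: bottleneck 2, flow now 13.
No augmenting path remains; maximum flow = 13.
In the residual graph, reachable from Plant: {Plant, P, Q, R, U}.
Min-cut edges: R→City (8), U→City (5); capacity 8 + 5 = 13.
This cut is saturated, so no flow can exceed 13.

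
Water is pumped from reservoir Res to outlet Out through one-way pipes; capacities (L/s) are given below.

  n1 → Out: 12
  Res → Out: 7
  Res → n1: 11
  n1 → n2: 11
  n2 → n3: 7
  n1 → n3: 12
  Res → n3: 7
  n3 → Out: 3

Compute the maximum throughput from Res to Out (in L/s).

Augment Res→Out: bottleneck 7, flow now 7.
Augment Res→n1→Out: bottleneck 11, flow now 18.
Augment Res→n3→Out: bottleneck 3, flow now 21.
No augmenting path remains; maximum flow = 21.
In the residual graph, reachable from Res: {Res, n3}.
Min-cut edges: Res→n1 (11), Res→Out (7), n3→Out (3); capacity 11 + 7 + 3 = 21.
This cut is saturated, so no flow can exceed 21.

21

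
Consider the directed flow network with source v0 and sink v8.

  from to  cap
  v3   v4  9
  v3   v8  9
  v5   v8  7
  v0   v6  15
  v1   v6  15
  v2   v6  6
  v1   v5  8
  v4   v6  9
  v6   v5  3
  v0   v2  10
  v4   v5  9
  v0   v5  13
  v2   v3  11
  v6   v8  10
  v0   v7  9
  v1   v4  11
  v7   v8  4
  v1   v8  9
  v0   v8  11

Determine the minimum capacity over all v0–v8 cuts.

41

Augment v0→v8: bottleneck 11, flow now 11.
Augment v0→v5→v8: bottleneck 7, flow now 18.
Augment v0→v6→v8: bottleneck 10, flow now 28.
Augment v0→v7→v8: bottleneck 4, flow now 32.
Augment v0→v2→v3→v8: bottleneck 9, flow now 41.
No augmenting path remains; maximum flow = 41.
By max-flow min-cut, the minimum cut capacity equals the max flow.
In the residual graph, reachable from v0: {v0, v2, v3, v4, v5, v6, v7}.
Min-cut edges: v0→v8 (11), v3→v8 (9), v5→v8 (7), v6→v8 (10), v7→v8 (4); capacity 11 + 9 + 7 + 10 + 4 = 41.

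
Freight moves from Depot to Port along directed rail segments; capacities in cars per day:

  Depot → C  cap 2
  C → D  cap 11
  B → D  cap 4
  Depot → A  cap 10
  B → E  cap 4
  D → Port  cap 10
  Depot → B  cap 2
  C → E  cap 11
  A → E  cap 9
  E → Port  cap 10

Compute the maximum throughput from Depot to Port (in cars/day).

Augment Depot→A→E→Port: bottleneck 9, flow now 9.
Augment Depot→B→D→Port: bottleneck 2, flow now 11.
Augment Depot→C→D→Port: bottleneck 2, flow now 13.
No augmenting path remains; maximum flow = 13.
In the residual graph, reachable from Depot: {Depot, A}.
Min-cut edges: Depot→B (2), Depot→C (2), A→E (9); capacity 2 + 2 + 9 = 13.
This cut is saturated, so no flow can exceed 13.

13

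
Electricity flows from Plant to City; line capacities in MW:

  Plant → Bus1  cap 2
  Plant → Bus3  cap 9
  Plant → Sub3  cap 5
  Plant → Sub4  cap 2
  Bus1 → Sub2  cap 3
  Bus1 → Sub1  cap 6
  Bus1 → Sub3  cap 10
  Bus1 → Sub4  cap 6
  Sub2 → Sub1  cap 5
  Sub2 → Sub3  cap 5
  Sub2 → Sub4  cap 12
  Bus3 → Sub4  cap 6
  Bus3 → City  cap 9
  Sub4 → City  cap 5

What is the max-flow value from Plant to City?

13

Augment Plant→Bus3→City: bottleneck 9, flow now 9.
Augment Plant→Sub4→City: bottleneck 2, flow now 11.
Augment Plant→Bus1→Sub4→City: bottleneck 2, flow now 13.
No augmenting path remains; maximum flow = 13.
In the residual graph, reachable from Plant: {Plant, Sub3}.
Min-cut edges: Plant→Bus1 (2), Plant→Bus3 (9), Plant→Sub4 (2); capacity 2 + 9 + 2 = 13.
This cut is saturated, so no flow can exceed 13.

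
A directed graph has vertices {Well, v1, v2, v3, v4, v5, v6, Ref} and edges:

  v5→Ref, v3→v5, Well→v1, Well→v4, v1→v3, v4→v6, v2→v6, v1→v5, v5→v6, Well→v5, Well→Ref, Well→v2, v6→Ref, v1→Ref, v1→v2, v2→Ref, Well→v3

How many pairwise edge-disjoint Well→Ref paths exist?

Assign every edge capacity 1; by Menger, the answer equals the max flow.
Path Well→Ref (+1); total 1.
Path Well→v1→Ref (+1); total 2.
Path Well→v2→Ref (+1); total 3.
Path Well→v5→Ref (+1); total 4.
Path Well→v4→v6→Ref (+1); total 5.
No residual Well→Ref path; max flow = 5.
Certifying cut of size 5: {Well→Ref, Well→v1, Well→v2, v5→Ref, v6→Ref}.

5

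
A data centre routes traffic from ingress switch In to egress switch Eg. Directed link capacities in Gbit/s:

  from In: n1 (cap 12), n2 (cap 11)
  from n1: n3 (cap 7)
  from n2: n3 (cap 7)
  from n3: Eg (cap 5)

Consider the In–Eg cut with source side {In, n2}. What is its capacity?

19

Edges leaving {In, n2}: In→n1 (12), n2→n3 (7).
Cut capacity = 12 + 7 = 19.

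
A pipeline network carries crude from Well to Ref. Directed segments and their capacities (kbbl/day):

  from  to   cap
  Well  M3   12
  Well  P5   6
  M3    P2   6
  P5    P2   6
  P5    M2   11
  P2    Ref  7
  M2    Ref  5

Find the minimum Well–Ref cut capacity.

Augment Well→M3→P2→Ref: bottleneck 6, flow now 6.
Augment Well→P5→P2→Ref: bottleneck 1, flow now 7.
Augment Well→P5→M2→Ref: bottleneck 5, flow now 12.
No augmenting path remains; maximum flow = 12.
By max-flow min-cut, the minimum cut capacity equals the max flow.
In the residual graph, reachable from Well: {Well, M3}.
Min-cut edges: Well→P5 (6), M3→P2 (6); capacity 6 + 6 = 12.

12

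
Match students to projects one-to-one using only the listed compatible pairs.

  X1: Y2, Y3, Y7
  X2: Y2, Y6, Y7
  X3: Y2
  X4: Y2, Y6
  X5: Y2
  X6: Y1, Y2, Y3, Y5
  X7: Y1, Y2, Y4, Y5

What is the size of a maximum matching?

Unit-capacity flow: source→left, listed edges, right→sink; max matching = max flow.
Augmenting path X1→Y2 (+1); matched 1.
Augmenting path X2→Y6 (+1); matched 2.
Augmenting path X6→Y1 (+1); matched 3.
Augmenting path X7→Y4 (+1); matched 4.
Augmenting path X3→Y2→X1→Y3 (+1); matched 5.
Augmenting path X4→Y6→X2→Y7 (+1); matched 6.
No augmenting path remains; maximum matching = 6.
König certificate: {X1, X2, X4, X6, X7, Y2} is a vertex cover of size 6 (every listed pair touches it), so no matching can be larger.

6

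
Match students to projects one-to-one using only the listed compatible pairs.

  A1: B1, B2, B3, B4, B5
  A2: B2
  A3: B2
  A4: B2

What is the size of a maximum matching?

2

Unit-capacity flow: source→left, listed edges, right→sink; max matching = max flow.
Augmenting path A1→B1 (+1); matched 1.
Augmenting path A2→B2 (+1); matched 2.
No augmenting path remains; maximum matching = 2.
König certificate: {A1, B2} is a vertex cover of size 2 (every listed pair touches it), so no matching can be larger.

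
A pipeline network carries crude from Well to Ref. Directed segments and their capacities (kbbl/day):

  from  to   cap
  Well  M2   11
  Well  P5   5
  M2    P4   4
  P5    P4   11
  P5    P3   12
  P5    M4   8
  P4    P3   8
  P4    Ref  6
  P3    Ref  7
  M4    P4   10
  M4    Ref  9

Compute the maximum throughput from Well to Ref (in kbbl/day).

Augment Well→M2→P4→Ref: bottleneck 4, flow now 4.
Augment Well→P5→P4→Ref: bottleneck 2, flow now 6.
Augment Well→P5→P3→Ref: bottleneck 3, flow now 9.
No augmenting path remains; maximum flow = 9.
In the residual graph, reachable from Well: {Well, M2}.
Min-cut edges: Well→P5 (5), M2→P4 (4); capacity 5 + 4 = 9.
This cut is saturated, so no flow can exceed 9.

9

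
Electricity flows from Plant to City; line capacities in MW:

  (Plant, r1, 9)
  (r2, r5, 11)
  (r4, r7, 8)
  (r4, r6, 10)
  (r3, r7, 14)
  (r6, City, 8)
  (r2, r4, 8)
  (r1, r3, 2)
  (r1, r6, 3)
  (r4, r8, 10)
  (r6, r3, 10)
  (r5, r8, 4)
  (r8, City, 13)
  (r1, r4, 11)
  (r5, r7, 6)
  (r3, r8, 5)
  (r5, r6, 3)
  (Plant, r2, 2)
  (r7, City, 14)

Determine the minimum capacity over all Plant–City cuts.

Augment Plant→r1→r6→City: bottleneck 3, flow now 3.
Augment Plant→r1→r3→r7→City: bottleneck 2, flow now 5.
Augment Plant→r1→r4→r6→City: bottleneck 4, flow now 9.
Augment Plant→r2→r4→r6→City: bottleneck 1, flow now 10.
Augment Plant→r2→r4→r7→City: bottleneck 1, flow now 11.
No augmenting path remains; maximum flow = 11.
By max-flow min-cut, the minimum cut capacity equals the max flow.
In the residual graph, reachable from Plant: {Plant}.
Min-cut edges: Plant→r1 (9), Plant→r2 (2); capacity 9 + 2 = 11.

11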